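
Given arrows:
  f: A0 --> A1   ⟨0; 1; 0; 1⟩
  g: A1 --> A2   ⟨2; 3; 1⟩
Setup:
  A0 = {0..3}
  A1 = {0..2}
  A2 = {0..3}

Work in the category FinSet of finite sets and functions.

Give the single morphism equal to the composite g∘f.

  0 f-->0 g-->2
  1 f-->1 g-->3
  2 f-->0 g-->2
  3 f-->1 g-->3
⟦path⟧: ⟨2; 3; 2; 3⟩

Answer: ⟨2; 3; 2; 3⟩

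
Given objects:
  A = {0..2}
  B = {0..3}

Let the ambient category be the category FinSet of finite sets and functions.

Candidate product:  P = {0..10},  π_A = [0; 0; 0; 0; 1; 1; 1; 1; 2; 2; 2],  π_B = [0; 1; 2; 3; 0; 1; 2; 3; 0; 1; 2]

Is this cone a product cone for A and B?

|A|·|B| = 3·4 = 12;  |P| = 11
  → cardinalities differ; no bijection possible.

Answer: NOT A VALID PRODUCT — |P|=11 ≠ |A|·|B|=12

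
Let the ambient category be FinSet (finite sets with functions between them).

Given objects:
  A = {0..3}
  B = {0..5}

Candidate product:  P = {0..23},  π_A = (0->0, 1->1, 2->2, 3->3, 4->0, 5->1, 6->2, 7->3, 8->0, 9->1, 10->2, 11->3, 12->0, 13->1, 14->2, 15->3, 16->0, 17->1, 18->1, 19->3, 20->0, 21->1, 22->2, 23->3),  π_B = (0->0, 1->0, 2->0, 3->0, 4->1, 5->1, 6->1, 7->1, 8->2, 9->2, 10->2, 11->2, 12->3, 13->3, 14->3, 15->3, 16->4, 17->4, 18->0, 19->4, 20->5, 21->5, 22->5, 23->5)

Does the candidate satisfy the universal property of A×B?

|A|·|B| = 4·6 = 24;  |P| = 24
Check the pairing map k ↦ (π_A(k), π_B(k)):
  0 -> (0,0)
  1 -> (1,0)
  2 -> (2,0)
  3 -> (3,0)
  4 -> (0,1)
  5 -> (1,1)
  6 -> (2,1)
  7 -> (3,1)
  8 -> (0,2)
  9 -> (1,2)
  10 -> (2,2)
  11 -> (3,2)
  12 -> (0,3)
  13 -> (1,3)
  14 -> (2,3)
  15 -> (3,3)
  16 -> (0,4)
  17 -> (1,4)
  18 -> (1,0)  ✗ repeats pair of k=1
  19 -> (3,4)
  20 -> (0,5)
  21 -> (1,5)
  22 -> (2,5)
  23 -> (3,5)
distinct pairs in image: 23 / 24 needed
  → (1,0) hit at k=1 and k=18

Answer: NOT A VALID PRODUCT — duplicate pair at indices 1,18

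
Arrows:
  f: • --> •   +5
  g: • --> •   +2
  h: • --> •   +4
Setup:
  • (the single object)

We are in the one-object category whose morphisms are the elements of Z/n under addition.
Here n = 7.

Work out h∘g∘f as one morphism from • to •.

  0 +5≡5 +2≡0 +4≡4  (mod 7)
⟦path⟧: +4

Answer: +4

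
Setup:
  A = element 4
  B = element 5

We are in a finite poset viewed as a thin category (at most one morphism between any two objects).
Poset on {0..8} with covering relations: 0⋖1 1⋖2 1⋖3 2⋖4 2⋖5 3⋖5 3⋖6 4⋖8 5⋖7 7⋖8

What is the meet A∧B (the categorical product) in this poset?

Answer: A∧B = 2

Work:
{x : x≤A ∧ x≤B} = {0,1,2}  (A=4, B=5)
  0 ≤ 2
  1 ≤ 2
  2 ≤ 2
glb = 2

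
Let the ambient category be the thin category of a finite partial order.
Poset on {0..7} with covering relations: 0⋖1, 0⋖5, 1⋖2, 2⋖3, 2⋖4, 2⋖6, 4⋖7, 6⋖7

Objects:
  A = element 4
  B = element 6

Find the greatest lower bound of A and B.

Answer: A∧B = 2

Work:
{x : x⊑A ∧ x⊑B} = {0,1,2}  (A=4, B=6)
  0 ⊑ 2
  1 ⊑ 2
  2 ⊑ 2
glb = 2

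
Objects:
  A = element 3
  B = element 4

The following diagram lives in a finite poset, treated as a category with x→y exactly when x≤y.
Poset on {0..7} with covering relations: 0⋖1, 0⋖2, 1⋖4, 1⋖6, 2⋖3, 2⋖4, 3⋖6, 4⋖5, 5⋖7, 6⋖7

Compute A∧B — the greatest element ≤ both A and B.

Answer: A∧B = 2

Work:
Lower bounds of A=3 and B=4: {0,2}
  0 ≤ 2
  2 ≤ 2
glb = 2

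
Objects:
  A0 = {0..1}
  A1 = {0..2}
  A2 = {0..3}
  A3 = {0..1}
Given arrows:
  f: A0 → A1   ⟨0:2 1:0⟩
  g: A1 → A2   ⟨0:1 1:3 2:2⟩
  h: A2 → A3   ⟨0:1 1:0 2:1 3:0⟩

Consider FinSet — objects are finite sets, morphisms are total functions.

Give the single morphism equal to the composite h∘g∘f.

Answer: ⟨0:1 1:0⟩

Trace:
  0 f→2 g→2 h→1
  1 f→0 g→1 h→0
composite: ⟨0:1 1:0⟩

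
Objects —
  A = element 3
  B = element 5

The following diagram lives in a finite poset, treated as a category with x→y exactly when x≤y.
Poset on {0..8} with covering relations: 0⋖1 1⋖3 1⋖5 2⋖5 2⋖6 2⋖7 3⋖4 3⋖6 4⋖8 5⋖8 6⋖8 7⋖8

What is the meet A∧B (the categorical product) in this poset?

Answer: A∧B = 1

Derivation:
{x : x≤A ∧ x≤B} = {0,1}  (A=3, B=5)
  0 ≤ 1
  1 ≤ 1
glb = 1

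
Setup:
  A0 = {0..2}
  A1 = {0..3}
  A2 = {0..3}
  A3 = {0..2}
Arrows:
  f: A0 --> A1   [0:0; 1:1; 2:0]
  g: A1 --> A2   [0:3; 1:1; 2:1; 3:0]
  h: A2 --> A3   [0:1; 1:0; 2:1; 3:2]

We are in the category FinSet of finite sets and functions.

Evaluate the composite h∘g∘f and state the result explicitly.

  0 f-->0 g-->3 h-->2
  1 f-->1 g-->1 h-->0
  2 f-->0 g-->3 h-->2
⟦path⟧: [0:2; 1:0; 2:2]

Answer: [0:2; 1:0; 2:2]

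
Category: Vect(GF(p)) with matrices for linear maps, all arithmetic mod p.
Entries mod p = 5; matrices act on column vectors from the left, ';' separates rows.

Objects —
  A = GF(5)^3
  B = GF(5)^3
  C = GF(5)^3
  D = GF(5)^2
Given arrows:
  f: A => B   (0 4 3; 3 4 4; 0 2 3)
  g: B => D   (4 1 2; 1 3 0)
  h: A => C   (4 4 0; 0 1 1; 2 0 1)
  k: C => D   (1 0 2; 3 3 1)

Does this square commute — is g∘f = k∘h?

Answer: DOES NOT COMMUTE

Work:
Along f;g (path 1):
  e0=(1,0,0) f=>(0,3,0) g=>(3,4)
  e1=(0,1,0) f=>(4,4,2) g=>(4,1)
  e2=(0,0,1) f=>(3,4,3) g=>(2,0)
  result₁ = (3 4 2; 4 1 0)
Along h;k (path 2):
  e0=(1,0,0) h=>(4,0,2) k=>(3,4)
  e1=(0,1,0) h=>(4,1,0) k=>(4,0)
  e2=(0,0,1) h=>(0,1,1) k=>(2,4)
  result₂ = (3 4 2; 4 0 4)
Equal? NO — does not commute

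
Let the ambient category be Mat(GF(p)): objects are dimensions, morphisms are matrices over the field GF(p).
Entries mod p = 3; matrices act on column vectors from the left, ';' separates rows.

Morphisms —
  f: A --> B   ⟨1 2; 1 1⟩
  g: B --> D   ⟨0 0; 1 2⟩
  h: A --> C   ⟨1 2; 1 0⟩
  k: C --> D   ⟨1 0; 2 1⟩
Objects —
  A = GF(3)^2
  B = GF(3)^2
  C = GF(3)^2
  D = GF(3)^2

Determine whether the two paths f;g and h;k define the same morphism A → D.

1) trace f;g:
  e0=⟨1,0⟩ f-->⟨1,1⟩ g-->⟨0,0⟩
  e1=⟨0,1⟩ f-->⟨2,1⟩ g-->⟨0,1⟩
  composite₁ = ⟨0 0; 0 1⟩
2) trace h;k:
  e0=⟨1,0⟩ h-->⟨1,1⟩ k-->⟨1,0⟩
  e1=⟨0,1⟩ h-->⟨2,0⟩ k-->⟨2,1⟩
  composite₂ = ⟨1 2; 0 1⟩
Equal? NO — does not commute

Answer: DOES NOT COMMUTE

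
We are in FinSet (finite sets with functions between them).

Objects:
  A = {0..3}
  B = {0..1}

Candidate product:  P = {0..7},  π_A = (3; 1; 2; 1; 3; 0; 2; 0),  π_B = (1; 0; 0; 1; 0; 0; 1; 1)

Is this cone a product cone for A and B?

|A|·|B| = 4·2 = 8;  |P| = 8
Check the pairing map k ↦ (π_A(k), π_B(k)):
  0 ↦ (3,1)
  1 ↦ (1,0)
  2 ↦ (2,0)
  3 ↦ (1,1)
  4 ↦ (3,0)
  5 ↦ (0,0)
  6 ↦ (2,1)
  7 ↦ (0,1)
distinct pairs in image: 8 / 8 needed
  → bijection onto A×B; projections well-typed.

Answer: VALID PRODUCT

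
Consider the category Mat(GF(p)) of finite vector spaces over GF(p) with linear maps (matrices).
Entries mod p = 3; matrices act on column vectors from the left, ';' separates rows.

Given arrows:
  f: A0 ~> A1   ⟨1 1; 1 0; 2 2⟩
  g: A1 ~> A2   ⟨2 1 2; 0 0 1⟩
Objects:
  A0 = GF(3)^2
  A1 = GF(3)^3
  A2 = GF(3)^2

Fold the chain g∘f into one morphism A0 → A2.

  e0=[1,0] f~>[1,1,2] g~>[1,2]
  e1=[0,1] f~>[1,0,2] g~>[0,2]
⟦path⟧: ⟨1 0; 2 2⟩

Answer: ⟨1 0; 2 2⟩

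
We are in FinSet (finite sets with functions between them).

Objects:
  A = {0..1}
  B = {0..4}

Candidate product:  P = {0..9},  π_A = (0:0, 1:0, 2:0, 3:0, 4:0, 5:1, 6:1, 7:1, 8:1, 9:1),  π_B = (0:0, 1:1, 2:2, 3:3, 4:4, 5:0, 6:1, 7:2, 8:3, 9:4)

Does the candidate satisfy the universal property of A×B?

|A|·|B| = 2·5 = 10;  |P| = 10
Check the pairing map k ↦ (π_A(k), π_B(k)):
  0 : (0,0)
  1 : (0,1)
  2 : (0,2)
  3 : (0,3)
  4 : (0,4)
  5 : (1,0)
  6 : (1,1)
  7 : (1,2)
  8 : (1,3)
  9 : (1,4)
distinct pairs in image: 10 / 10 needed
  → bijection onto A×B; projections well-typed.

Answer: VALID PRODUCT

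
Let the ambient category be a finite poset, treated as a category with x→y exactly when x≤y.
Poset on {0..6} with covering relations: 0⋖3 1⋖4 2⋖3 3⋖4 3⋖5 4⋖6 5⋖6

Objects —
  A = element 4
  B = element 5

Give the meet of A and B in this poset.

Answer: A∧B = 3

Trace:
Lower bounds of A=4 and B=5: {0,2,3}
  0 ⊑ 3
  2 ⊑ 3
  3 ⊑ 3
glb = 3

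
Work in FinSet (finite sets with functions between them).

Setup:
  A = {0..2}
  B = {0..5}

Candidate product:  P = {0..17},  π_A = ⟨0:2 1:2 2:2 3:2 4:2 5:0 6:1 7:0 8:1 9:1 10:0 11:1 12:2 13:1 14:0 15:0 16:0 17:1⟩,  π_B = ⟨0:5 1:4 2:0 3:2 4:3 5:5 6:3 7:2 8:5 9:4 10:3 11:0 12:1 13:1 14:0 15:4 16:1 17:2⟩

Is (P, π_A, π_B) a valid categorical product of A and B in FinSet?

|A|·|B| = 3·6 = 18;  |P| = 18
Check the pairing map k ↦ (π_A(k), π_B(k)):
  0 : (2,5)
  1 : (2,4)
  2 : (2,0)
  3 : (2,2)
  4 : (2,3)
  5 : (0,5)
  6 : (1,3)
  7 : (0,2)
  8 : (1,5)
  9 : (1,4)
  10 : (0,3)
  11 : (1,0)
  12 : (2,1)
  13 : (1,1)
  14 : (0,0)
  15 : (0,4)
  16 : (0,1)
  17 : (1,2)
distinct pairs in image: 18 / 18 needed
  → bijection onto A×B; projections well-typed.

Answer: VALID PRODUCT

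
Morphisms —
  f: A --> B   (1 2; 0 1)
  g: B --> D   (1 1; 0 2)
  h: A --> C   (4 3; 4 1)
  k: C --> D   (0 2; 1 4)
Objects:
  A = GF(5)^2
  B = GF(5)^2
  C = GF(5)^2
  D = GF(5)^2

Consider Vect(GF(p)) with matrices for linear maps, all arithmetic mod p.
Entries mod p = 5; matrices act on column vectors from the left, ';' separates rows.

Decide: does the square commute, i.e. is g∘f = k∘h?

Answer: DOES NOT COMMUTE

Work:
Along f;g (path 1):
  e0=[1,0] f-->[1,0] g-->[1,0]
  e1=[0,1] f-->[2,1] g-->[3,2]
  ⟦path⟧₁ = (1 3; 0 2)
Along h;k (path 2):
  e0=[1,0] h-->[4,4] k-->[3,0]
  e1=[0,1] h-->[3,1] k-->[2,2]
  ⟦path⟧₂ = (3 2; 0 2)
Equal? distinct morphisms ✗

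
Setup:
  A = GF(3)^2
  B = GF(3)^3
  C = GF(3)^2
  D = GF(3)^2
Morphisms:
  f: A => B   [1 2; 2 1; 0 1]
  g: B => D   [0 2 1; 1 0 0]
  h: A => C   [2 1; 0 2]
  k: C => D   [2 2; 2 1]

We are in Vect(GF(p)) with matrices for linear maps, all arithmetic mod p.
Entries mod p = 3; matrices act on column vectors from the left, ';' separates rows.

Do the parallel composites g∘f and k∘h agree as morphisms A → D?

Answer: DOES NOT COMMUTE

Trace:
1) trace f;g:
  e0=[1,0] f=>[1,2,0] g=>[1,1]
  e1=[0,1] f=>[2,1,1] g=>[0,2]
  ⟦path⟧₁ = [1 0; 1 2]
2) trace h;k:
  e0=[1,0] h=>[2,0] k=>[1,1]
  e1=[0,1] h=>[1,2] k=>[0,1]
  ⟦path⟧₂ = [1 0; 1 1]
Equal? differ; not commutative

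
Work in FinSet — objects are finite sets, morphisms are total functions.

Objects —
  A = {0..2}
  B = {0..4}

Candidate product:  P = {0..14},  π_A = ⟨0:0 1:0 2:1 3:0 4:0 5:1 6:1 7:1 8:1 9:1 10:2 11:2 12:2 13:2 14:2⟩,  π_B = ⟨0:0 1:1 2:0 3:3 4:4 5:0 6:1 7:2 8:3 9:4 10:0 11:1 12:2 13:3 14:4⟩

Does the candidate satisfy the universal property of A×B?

|A|·|B| = 3·5 = 15;  |P| = 15
Check the pairing map k ↦ (π_A(k), π_B(k)):
  0 : (0,0)
  1 : (0,1)
  2 : (1,0)
  3 : (0,3)
  4 : (0,4)
  5 : (1,0)  ✗ repeats pair of k=2
  6 : (1,1)
  7 : (1,2)
  8 : (1,3)
  9 : (1,4)
  10 : (2,0)
  11 : (2,1)
  12 : (2,2)
  13 : (2,3)
  14 : (2,4)
distinct pairs in image: 14 / 15 needed
  → (1,0) hit at k=2 and k=5

Answer: NOT A VALID PRODUCT — duplicate pair at indices 5,2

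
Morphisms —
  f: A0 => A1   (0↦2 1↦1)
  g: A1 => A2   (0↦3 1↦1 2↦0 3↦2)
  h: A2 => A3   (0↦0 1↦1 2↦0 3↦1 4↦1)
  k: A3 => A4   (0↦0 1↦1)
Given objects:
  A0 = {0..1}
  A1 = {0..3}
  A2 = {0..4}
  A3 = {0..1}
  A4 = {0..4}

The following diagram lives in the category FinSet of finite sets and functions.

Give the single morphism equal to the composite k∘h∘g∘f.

  0 f=>2 g=>0 h=>0 k=>0
  1 f=>1 g=>1 h=>1 k=>1
result: (0↦0 1↦1)

Answer: (0↦0 1↦1)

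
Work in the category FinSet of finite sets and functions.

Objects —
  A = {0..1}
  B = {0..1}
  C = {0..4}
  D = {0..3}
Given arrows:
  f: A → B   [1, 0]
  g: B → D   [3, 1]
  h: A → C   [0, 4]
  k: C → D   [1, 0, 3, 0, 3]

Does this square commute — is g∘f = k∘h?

Along f;g (path 1):
  0 f→1 g→1
  1 f→0 g→3
  composite₁ = [1, 3]
Along h;k (path 2):
  0 h→0 k→1
  1 h→4 k→3
  composite₂ = [1, 3]
Equal? YES — commutes

Answer: COMMUTES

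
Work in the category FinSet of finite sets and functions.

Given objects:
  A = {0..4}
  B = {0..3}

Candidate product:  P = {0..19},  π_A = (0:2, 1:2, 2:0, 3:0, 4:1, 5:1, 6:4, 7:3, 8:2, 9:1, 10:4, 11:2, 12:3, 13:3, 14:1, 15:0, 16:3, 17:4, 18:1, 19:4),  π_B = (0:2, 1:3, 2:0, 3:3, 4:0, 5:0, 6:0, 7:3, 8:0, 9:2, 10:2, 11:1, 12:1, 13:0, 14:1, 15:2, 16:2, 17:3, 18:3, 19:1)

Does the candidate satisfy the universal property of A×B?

Answer: NOT A VALID PRODUCT — duplicate pair at indices 5,4

Derivation:
|A|·|B| = 5·4 = 20;  |P| = 20
Check the pairing map k ↦ (π_A(k), π_B(k)):
  0 : (2,2)
  1 : (2,3)
  2 : (0,0)
  3 : (0,3)
  4 : (1,0)
  5 : (1,0)  ✗ repeats pair of k=4
  6 : (4,0)
  7 : (3,3)
  8 : (2,0)
  9 : (1,2)
  10 : (4,2)
  11 : (2,1)
  12 : (3,1)
  13 : (3,0)
  14 : (1,1)
  15 : (0,2)
  16 : (3,2)
  17 : (4,3)
  18 : (1,3)
  19 : (4,1)
distinct pairs in image: 19 / 20 needed
  → (1,0) hit at k=4 and k=5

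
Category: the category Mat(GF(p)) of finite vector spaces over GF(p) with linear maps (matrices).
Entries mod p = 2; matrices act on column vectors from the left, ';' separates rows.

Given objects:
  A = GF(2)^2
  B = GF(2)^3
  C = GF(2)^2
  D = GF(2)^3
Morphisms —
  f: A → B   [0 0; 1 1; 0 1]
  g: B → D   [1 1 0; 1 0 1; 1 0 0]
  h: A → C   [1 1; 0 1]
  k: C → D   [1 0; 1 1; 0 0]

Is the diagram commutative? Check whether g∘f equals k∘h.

1) trace f;g:
  e0=[1,0] f→[0,1,0] g→[1,0,0]
  e1=[0,1] f→[0,1,1] g→[1,1,0]
  result₁ = [1 1; 0 1; 0 0]
2) trace h;k:
  e0=[1,0] h→[1,0] k→[1,1,0]
  e1=[0,1] h→[1,1] k→[1,0,0]
  result₂ = [1 1; 1 0; 0 0]
Equal? distinct morphisms ✗

Answer: DOES NOT COMMUTE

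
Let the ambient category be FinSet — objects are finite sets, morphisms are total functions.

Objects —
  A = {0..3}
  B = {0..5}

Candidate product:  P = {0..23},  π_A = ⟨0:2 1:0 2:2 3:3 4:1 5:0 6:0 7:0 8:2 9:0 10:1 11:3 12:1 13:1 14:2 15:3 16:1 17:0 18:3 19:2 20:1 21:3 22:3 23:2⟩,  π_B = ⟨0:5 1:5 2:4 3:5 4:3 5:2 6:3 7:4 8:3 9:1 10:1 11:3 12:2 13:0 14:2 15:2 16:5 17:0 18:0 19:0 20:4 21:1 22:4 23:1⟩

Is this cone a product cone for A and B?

Answer: VALID PRODUCT

Trace:
|A|·|B| = 4·6 = 24;  |P| = 24
Check the pairing map k ↦ (π_A(k), π_B(k)):
  0 : (2,5)
  1 : (0,5)
  2 : (2,4)
  3 : (3,5)
  4 : (1,3)
  5 : (0,2)
  6 : (0,3)
  7 : (0,4)
  8 : (2,3)
  9 : (0,1)
  10 : (1,1)
  11 : (3,3)
  12 : (1,2)
  13 : (1,0)
  14 : (2,2)
  15 : (3,2)
  16 : (1,5)
  17 : (0,0)
  18 : (3,0)
  19 : (2,0)
  20 : (1,4)
  21 : (3,1)
  22 : (3,4)
  23 : (2,1)
distinct pairs in image: 24 / 24 needed
  → bijection onto A×B; projections well-typed.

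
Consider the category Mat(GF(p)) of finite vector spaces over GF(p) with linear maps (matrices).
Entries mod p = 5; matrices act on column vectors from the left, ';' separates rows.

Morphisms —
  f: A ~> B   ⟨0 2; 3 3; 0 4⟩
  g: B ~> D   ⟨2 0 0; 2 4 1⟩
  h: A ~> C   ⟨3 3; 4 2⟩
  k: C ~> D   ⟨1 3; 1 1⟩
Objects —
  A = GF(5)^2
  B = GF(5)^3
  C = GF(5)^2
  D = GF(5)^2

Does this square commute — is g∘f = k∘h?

Answer: COMMUTES

Trace:
Path 1 = f;g:
  e0=⟨1,0⟩ f~>⟨0,3,0⟩ g~>⟨0,2⟩
  e1=⟨0,1⟩ f~>⟨2,3,4⟩ g~>⟨4,0⟩
  ⟦path⟧₁ = ⟨0 4; 2 0⟩
Path 2 = h;k:
  e0=⟨1,0⟩ h~>⟨3,4⟩ k~>⟨0,2⟩
  e1=⟨0,1⟩ h~>⟨3,2⟩ k~>⟨4,0⟩
  ⟦path⟧₂ = ⟨0 4; 2 0⟩
Equal? YES — commutes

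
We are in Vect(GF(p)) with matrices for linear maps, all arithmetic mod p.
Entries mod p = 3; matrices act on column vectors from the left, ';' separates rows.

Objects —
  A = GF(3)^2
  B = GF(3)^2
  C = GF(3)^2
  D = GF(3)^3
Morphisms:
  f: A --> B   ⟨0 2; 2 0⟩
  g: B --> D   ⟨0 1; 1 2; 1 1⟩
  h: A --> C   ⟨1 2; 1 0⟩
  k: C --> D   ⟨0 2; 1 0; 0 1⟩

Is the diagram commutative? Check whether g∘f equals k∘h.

1) trace f;g:
  e0=⟨1,0⟩ f-->⟨0,2⟩ g-->⟨2,1,2⟩
  e1=⟨0,1⟩ f-->⟨2,0⟩ g-->⟨0,2,2⟩
  composite₁ = ⟨2 0; 1 2; 2 2⟩
2) trace h;k:
  e0=⟨1,0⟩ h-->⟨1,1⟩ k-->⟨2,1,1⟩
  e1=⟨0,1⟩ h-->⟨2,0⟩ k-->⟨0,2,0⟩
  composite₂ = ⟨2 0; 1 2; 1 0⟩
Equal? differ; not commutative

Answer: DOES NOT COMMUTE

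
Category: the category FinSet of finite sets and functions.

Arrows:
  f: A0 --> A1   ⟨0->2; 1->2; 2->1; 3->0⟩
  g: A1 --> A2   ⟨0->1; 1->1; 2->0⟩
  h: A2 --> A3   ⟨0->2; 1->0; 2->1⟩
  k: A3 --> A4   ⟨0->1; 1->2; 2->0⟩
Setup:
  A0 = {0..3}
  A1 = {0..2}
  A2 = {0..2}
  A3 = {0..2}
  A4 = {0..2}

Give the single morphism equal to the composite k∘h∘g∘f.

  0 f-->2 g-->0 h-->2 k-->0
  1 f-->2 g-->0 h-->2 k-->0
  2 f-->1 g-->1 h-->0 k-->1
  3 f-->0 g-->1 h-->0 k-->1
composite: ⟨0->0; 1->0; 2->1; 3->1⟩

Answer: ⟨0->0; 1->0; 2->1; 3->1⟩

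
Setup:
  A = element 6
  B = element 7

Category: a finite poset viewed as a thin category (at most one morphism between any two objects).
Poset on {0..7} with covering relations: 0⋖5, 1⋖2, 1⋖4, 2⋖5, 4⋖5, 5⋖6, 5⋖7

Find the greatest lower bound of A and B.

{x : x≤A ∧ x≤B} = {0,1,2,4,5}  (A=6, B=7)
  0 ≤ 5
  1 ≤ 5
  2 ≤ 5
  4 ≤ 5
  5 ≤ 5
glb = 5

Answer: A∧B = 5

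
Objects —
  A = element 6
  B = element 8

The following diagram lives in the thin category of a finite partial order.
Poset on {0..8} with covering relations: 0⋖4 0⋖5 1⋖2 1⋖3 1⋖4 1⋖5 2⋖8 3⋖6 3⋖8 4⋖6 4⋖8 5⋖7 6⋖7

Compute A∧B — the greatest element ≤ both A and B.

Lower bounds of A=6 and B=8: {0,1,3,4}
  maximal lower bounds 3 and 4 are incomparable: neither 3<=4 nor 4<=3
→ no greatest lower bound exists

Answer: NO MEET EXISTS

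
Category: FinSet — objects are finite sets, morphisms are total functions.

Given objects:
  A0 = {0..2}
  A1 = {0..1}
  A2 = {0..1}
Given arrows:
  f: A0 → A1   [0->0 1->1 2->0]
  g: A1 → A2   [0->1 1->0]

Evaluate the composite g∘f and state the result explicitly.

Answer: [0->1 1->0 2->1]

Trace:
  0 f→0 g→1
  1 f→1 g→0
  2 f→0 g→1
⟦path⟧: [0->1 1->0 2->1]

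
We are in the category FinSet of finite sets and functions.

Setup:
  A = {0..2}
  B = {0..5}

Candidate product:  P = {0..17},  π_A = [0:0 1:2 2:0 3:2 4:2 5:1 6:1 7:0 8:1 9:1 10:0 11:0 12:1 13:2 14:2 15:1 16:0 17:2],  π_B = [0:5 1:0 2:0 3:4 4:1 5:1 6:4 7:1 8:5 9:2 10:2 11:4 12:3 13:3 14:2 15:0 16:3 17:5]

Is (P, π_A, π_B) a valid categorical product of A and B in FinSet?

Answer: VALID PRODUCT

Work:
|A|·|B| = 3·6 = 18;  |P| = 18
Check the pairing map k ↦ (π_A(k), π_B(k)):
  0 : (0,5)
  1 : (2,0)
  2 : (0,0)
  3 : (2,4)
  4 : (2,1)
  5 : (1,1)
  6 : (1,4)
  7 : (0,1)
  8 : (1,5)
  9 : (1,2)
  10 : (0,2)
  11 : (0,4)
  12 : (1,3)
  13 : (2,3)
  14 : (2,2)
  15 : (1,0)
  16 : (0,3)
  17 : (2,5)
distinct pairs in image: 18 / 18 needed
  → bijection onto A×B; projections well-typed.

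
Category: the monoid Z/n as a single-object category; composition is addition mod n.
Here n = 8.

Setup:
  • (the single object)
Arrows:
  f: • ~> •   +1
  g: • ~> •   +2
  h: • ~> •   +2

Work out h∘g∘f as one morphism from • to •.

  0 +1≡1 +2≡3 +2≡5  (mod 8)
⟦path⟧: +5

Answer: +5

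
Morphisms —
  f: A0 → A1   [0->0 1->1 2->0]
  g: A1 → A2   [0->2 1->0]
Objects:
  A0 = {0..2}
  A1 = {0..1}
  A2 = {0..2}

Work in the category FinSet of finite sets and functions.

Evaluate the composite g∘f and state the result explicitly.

  0 f→0 g→2
  1 f→1 g→0
  2 f→0 g→2
⟦path⟧: [0->2 1->0 2->2]

Answer: [0->2 1->0 2->2]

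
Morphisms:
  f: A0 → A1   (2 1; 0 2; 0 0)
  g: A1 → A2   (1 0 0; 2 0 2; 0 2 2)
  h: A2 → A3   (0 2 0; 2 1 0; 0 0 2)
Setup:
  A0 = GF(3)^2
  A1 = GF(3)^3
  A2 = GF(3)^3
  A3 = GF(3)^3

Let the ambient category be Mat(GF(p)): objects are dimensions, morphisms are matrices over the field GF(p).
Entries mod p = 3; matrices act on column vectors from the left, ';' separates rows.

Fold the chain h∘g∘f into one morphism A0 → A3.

Answer: (2 1; 2 1; 0 2)

Trace:
  e0=(1,0) f→(2,0,0) g→(2,1,0) h→(2,2,0)
  e1=(0,1) f→(1,2,0) g→(1,2,1) h→(1,1,2)
composite: (2 1; 2 1; 0 2)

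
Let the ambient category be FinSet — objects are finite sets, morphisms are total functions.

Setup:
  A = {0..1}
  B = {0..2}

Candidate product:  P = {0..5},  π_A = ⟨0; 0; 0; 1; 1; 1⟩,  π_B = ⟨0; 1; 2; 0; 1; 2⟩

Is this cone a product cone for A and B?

Answer: VALID PRODUCT

Work:
|A|·|B| = 2·3 = 6;  |P| = 6
Check the pairing map k ↦ (π_A(k), π_B(k)):
  0 : (0,0)
  1 : (0,1)
  2 : (0,2)
  3 : (1,0)
  4 : (1,1)
  5 : (1,2)
distinct pairs in image: 6 / 6 needed
  → bijection onto A×B; projections well-typed.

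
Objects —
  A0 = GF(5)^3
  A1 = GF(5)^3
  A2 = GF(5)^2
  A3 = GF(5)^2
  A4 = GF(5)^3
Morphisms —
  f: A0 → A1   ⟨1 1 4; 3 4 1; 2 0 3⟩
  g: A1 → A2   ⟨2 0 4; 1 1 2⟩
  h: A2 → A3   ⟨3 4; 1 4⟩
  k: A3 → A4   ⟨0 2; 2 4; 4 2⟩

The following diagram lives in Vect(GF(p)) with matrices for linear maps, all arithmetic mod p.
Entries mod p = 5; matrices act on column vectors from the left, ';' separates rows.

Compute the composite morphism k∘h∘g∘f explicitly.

Answer: ⟨4 4 3; 2 0 4; 2 3 4⟩

Trace:
  e0=(1,0,0) f→(1,3,2) g→(0,3) h→(2,2) k→(4,2,2)
  e1=(0,1,0) f→(1,4,0) g→(2,0) h→(1,2) k→(4,0,3)
  e2=(0,0,1) f→(4,1,3) g→(0,1) h→(4,4) k→(3,4,4)
result: ⟨4 4 3; 2 0 4; 2 3 4⟩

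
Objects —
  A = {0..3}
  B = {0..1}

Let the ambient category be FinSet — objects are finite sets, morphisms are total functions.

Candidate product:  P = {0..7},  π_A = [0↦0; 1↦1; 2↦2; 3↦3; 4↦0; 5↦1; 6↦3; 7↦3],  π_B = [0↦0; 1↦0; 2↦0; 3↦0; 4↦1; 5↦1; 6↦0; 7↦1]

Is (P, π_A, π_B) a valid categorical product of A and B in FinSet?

Answer: NOT A VALID PRODUCT — duplicate pair at indices 3,6

Derivation:
|A|·|B| = 4·2 = 8;  |P| = 8
Check the pairing map k ↦ (π_A(k), π_B(k)):
  0 ↦ (0,0)
  1 ↦ (1,0)
  2 ↦ (2,0)
  3 ↦ (3,0)
  4 ↦ (0,1)
  5 ↦ (1,1)
  6 ↦ (3,0)  ✗ repeats pair of k=3
  7 ↦ (3,1)
distinct pairs in image: 7 / 8 needed
  → (3,0) hit at k=3 and k=6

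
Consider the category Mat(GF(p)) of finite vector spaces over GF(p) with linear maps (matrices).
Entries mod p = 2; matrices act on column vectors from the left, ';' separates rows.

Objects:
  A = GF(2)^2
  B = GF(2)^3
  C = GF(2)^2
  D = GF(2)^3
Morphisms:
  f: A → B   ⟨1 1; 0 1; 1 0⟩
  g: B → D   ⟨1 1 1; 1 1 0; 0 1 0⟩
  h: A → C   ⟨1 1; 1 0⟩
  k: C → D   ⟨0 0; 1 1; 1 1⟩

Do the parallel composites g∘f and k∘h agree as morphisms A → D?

1) trace f;g:
  e0=⟨1,0⟩ f→⟨1,0,1⟩ g→⟨0,1,0⟩
  e1=⟨0,1⟩ f→⟨1,1,0⟩ g→⟨0,0,1⟩
  result₁ = ⟨0 0; 1 0; 0 1⟩
2) trace h;k:
  e0=⟨1,0⟩ h→⟨1,1⟩ k→⟨0,0,0⟩
  e1=⟨0,1⟩ h→⟨1,0⟩ k→⟨0,1,1⟩
  result₂ = ⟨0 0; 0 1; 0 1⟩
Equal? differ; not commutative

Answer: DOES NOT COMMUTE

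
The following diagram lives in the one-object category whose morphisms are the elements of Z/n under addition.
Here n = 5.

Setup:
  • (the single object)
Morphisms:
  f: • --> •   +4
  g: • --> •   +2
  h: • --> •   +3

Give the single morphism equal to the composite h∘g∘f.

  0 +4≡4 +2≡1 +3≡4  (mod 5)
⟦path⟧: +4

Answer: +4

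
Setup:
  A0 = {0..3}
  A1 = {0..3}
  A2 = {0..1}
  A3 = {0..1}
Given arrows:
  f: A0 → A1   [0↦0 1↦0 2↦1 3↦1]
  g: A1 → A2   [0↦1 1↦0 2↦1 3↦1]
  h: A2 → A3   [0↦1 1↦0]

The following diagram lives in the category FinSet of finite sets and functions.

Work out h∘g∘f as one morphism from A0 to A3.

  0 f→0 g→1 h→0
  1 f→0 g→1 h→0
  2 f→1 g→0 h→1
  3 f→1 g→0 h→1
composite: [0↦0 1↦0 2↦1 3↦1]

Answer: [0↦0 1↦0 2↦1 3↦1]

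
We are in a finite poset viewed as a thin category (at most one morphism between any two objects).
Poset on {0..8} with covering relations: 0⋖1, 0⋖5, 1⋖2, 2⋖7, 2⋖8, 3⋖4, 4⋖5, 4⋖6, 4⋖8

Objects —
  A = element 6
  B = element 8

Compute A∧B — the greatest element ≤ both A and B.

Answer: A∧B = 4

Derivation:
Lower bounds of A=6 and B=8: {3,4}
  3 ⊑ 4
  4 ⊑ 4
glb = 4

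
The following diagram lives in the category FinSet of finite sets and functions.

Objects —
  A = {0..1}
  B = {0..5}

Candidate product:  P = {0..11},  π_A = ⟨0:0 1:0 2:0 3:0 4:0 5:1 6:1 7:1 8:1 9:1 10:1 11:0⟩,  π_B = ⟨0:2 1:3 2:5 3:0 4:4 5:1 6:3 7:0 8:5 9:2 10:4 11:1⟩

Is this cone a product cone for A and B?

Answer: VALID PRODUCT

Trace:
|A|·|B| = 2·6 = 12;  |P| = 12
Check the pairing map k ↦ (π_A(k), π_B(k)):
  0 : (0,2)
  1 : (0,3)
  2 : (0,5)
  3 : (0,0)
  4 : (0,4)
  5 : (1,1)
  6 : (1,3)
  7 : (1,0)
  8 : (1,5)
  9 : (1,2)
  10 : (1,4)
  11 : (0,1)
distinct pairs in image: 12 / 12 needed
  → bijection onto A×B; projections well-typed.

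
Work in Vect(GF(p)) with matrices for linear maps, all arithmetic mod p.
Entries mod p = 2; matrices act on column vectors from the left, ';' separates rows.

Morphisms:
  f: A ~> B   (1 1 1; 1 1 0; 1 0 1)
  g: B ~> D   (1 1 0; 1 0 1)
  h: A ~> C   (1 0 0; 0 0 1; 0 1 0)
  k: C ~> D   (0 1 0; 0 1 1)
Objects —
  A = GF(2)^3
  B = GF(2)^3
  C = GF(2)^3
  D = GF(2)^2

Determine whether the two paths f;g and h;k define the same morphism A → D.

Along f;g (path 1):
  e0=[1,0,0] f~>[1,1,1] g~>[0,0]
  e1=[0,1,0] f~>[1,1,0] g~>[0,1]
  e2=[0,0,1] f~>[1,0,1] g~>[1,0]
  composite₁ = (0 0 1; 0 1 0)
Along h;k (path 2):
  e0=[1,0,0] h~>[1,0,0] k~>[0,0]
  e1=[0,1,0] h~>[0,0,1] k~>[0,1]
  e2=[0,0,1] h~>[0,1,0] k~>[1,1]
  composite₂ = (0 0 1; 0 1 1)
Equal? differ; not commutative

Answer: DOES NOT COMMUTE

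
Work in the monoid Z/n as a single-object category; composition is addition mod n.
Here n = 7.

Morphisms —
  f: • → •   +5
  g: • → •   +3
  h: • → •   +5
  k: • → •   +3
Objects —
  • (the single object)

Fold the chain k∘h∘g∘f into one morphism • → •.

  0 +5≡5 +3≡1 +5≡6 +3≡2  (mod 7)
⟦path⟧: +2

Answer: +2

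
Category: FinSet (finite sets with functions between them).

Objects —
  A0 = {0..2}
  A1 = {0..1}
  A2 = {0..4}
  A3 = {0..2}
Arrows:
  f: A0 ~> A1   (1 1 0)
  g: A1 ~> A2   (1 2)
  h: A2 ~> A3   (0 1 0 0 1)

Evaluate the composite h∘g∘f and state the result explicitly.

Answer: (0 0 1)

Derivation:
  0 f~>1 g~>2 h~>0
  1 f~>1 g~>2 h~>0
  2 f~>0 g~>1 h~>1
⟦path⟧: (0 0 1)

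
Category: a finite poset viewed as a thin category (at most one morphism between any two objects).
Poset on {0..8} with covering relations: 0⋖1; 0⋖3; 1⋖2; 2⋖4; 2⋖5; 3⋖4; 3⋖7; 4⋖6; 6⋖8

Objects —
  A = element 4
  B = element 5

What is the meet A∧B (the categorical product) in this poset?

Lower bounds of A=4 and B=5: {0,1,2}
  0 ≤ 2
  1 ≤ 2
  2 ≤ 2
glb = 2

Answer: A∧B = 2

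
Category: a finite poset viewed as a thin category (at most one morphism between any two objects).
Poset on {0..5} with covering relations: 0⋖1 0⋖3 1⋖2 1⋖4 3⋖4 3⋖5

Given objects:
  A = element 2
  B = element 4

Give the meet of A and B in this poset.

Answer: A∧B = 1

Derivation:
Lower bounds of A=2 and B=4: {0,1}
  0 ⊑ 1
  1 ⊑ 1
glb = 1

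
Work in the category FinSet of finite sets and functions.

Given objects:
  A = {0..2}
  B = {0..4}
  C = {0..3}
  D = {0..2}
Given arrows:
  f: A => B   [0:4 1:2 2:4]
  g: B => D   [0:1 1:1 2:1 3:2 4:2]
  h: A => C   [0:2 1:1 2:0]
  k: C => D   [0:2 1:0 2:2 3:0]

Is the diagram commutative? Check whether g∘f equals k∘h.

Answer: DOES NOT COMMUTE

Trace:
1) trace f;g:
  0 f=>4 g=>2
  1 f=>2 g=>1
  2 f=>4 g=>2
  result₁ = [0:2 1:1 2:2]
2) trace h;k:
  0 h=>2 k=>2
  1 h=>1 k=>0
  2 h=>0 k=>2
  result₂ = [0:2 1:0 2:2]
Equal? distinct morphisms ✗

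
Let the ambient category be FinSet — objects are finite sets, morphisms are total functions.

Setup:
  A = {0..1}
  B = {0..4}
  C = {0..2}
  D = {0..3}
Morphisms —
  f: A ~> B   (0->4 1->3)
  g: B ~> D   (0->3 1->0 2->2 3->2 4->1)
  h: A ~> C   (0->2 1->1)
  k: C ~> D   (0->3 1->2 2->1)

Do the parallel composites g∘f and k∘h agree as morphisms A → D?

1) trace f;g:
  0 f~>4 g~>1
  1 f~>3 g~>2
  result₁ = (0->1 1->2)
2) trace h;k:
  0 h~>2 k~>1
  1 h~>1 k~>2
  result₂ = (0->1 1->2)
Equal? YES — commutes

Answer: COMMUTES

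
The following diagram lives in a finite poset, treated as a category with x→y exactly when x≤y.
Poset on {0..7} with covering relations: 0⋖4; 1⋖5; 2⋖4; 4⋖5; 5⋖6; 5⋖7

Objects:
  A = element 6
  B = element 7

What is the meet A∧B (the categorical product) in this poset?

Lower bounds of A=6 and B=7: {0,1,2,4,5}
  0 ⊑ 5
  1 ⊑ 5
  2 ⊑ 5
  4 ⊑ 5
  5 ⊑ 5
glb = 5

Answer: A∧B = 5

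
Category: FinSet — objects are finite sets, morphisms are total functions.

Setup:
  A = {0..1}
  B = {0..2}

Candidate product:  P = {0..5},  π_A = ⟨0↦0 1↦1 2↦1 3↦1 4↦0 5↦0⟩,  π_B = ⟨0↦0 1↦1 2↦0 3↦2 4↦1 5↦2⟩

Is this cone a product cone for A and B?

Answer: VALID PRODUCT

Trace:
|A|·|B| = 2·3 = 6;  |P| = 6
Check the pairing map k ↦ (π_A(k), π_B(k)):
  0 ↦ (0,0)
  1 ↦ (1,1)
  2 ↦ (1,0)
  3 ↦ (1,2)
  4 ↦ (0,1)
  5 ↦ (0,2)
distinct pairs in image: 6 / 6 needed
  → bijection onto A×B; projections well-typed.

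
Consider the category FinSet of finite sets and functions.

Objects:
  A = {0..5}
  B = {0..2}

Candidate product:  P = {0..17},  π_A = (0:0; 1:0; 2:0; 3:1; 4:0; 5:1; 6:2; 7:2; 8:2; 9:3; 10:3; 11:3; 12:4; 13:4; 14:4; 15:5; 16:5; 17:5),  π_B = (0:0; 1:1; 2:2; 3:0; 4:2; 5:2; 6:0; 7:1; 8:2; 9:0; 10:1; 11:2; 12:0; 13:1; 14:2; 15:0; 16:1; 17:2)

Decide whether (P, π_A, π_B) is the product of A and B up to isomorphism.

|A|·|B| = 6·3 = 18;  |P| = 18
Check the pairing map k ↦ (π_A(k), π_B(k)):
  0 : (0,0)
  1 : (0,1)
  2 : (0,2)
  3 : (1,0)
  4 : (0,2)  ✗ repeats pair of k=2
  5 : (1,2)
  6 : (2,0)
  7 : (2,1)
  8 : (2,2)
  9 : (3,0)
  10 : (3,1)
  11 : (3,2)
  12 : (4,0)
  13 : (4,1)
  14 : (4,2)
  15 : (5,0)
  16 : (5,1)
  17 : (5,2)
distinct pairs in image: 17 / 18 needed
  → (0,2) hit at k=2 and k=4

Answer: NOT A VALID PRODUCT — duplicate pair at indices 2,4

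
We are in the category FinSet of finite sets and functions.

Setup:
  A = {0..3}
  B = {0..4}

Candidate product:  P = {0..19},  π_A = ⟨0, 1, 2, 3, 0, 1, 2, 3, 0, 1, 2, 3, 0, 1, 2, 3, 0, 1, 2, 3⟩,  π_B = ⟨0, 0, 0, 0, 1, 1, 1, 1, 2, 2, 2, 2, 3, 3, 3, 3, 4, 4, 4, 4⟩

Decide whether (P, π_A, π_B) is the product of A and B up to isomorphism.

Answer: VALID PRODUCT

Work:
|A|·|B| = 4·5 = 20;  |P| = 20
Check the pairing map k ↦ (π_A(k), π_B(k)):
  0 : (0,0)
  1 : (1,0)
  2 : (2,0)
  3 : (3,0)
  4 : (0,1)
  5 : (1,1)
  6 : (2,1)
  7 : (3,1)
  8 : (0,2)
  9 : (1,2)
  10 : (2,2)
  11 : (3,2)
  12 : (0,3)
  13 : (1,3)
  14 : (2,3)
  15 : (3,3)
  16 : (0,4)
  17 : (1,4)
  18 : (2,4)
  19 : (3,4)
distinct pairs in image: 20 / 20 needed
  → bijection onto A×B; projections well-typed.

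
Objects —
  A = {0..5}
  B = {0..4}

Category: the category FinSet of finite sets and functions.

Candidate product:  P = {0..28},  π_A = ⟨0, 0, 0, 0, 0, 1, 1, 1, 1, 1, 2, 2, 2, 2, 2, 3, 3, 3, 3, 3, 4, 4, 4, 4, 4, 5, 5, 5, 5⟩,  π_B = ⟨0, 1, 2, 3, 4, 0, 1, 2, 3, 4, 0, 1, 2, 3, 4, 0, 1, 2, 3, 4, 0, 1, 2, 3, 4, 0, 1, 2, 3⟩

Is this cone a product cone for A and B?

Answer: NOT A VALID PRODUCT — |P|=29 ≠ |A|·|B|=30

Work:
|A|·|B| = 6·5 = 30;  |P| = 29
  → cardinalities differ; no bijection possible.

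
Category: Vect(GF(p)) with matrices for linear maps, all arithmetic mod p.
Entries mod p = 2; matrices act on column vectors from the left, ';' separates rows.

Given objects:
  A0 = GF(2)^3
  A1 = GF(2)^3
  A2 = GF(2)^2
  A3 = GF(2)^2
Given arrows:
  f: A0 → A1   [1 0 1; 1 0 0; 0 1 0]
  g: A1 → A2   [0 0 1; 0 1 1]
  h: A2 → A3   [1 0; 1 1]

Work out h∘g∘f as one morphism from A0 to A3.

Answer: [0 1 0; 1 0 0]

Trace:
  e0=[1,0,0] f→[1,1,0] g→[0,1] h→[0,1]
  e1=[0,1,0] f→[0,0,1] g→[1,1] h→[1,0]
  e2=[0,0,1] f→[1,0,0] g→[0,0] h→[0,0]
result: [0 1 0; 1 0 0]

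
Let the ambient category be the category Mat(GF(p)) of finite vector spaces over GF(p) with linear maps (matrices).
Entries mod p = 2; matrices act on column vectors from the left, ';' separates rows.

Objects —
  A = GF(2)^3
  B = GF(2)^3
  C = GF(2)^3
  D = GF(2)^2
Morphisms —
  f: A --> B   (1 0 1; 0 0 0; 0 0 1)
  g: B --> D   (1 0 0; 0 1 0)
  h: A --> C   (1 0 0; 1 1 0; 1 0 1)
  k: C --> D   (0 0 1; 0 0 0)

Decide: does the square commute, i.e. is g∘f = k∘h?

1) trace f;g:
  e0=⟨1,0,0⟩ f-->⟨1,0,0⟩ g-->⟨1,0⟩
  e1=⟨0,1,0⟩ f-->⟨0,0,0⟩ g-->⟨0,0⟩
  e2=⟨0,0,1⟩ f-->⟨1,0,1⟩ g-->⟨1,0⟩
  ⟦path⟧₁ = (1 0 1; 0 0 0)
2) trace h;k:
  e0=⟨1,0,0⟩ h-->⟨1,1,1⟩ k-->⟨1,0⟩
  e1=⟨0,1,0⟩ h-->⟨0,1,0⟩ k-->⟨0,0⟩
  e2=⟨0,0,1⟩ h-->⟨0,0,1⟩ k-->⟨1,0⟩
  ⟦path⟧₂ = (1 0 1; 0 0 0)
Equal? YES — commutes

Answer: COMMUTES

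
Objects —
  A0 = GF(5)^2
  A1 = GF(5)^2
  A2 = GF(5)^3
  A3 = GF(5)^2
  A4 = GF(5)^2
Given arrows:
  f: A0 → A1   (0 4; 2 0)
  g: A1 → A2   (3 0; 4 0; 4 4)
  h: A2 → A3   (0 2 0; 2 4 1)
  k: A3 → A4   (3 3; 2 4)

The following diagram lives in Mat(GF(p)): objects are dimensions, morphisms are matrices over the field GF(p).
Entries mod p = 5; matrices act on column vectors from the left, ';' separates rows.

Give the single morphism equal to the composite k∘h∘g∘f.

  e0=(1,0) f→(0,2) g→(0,0,3) h→(0,3) k→(4,2)
  e1=(0,1) f→(4,0) g→(2,1,1) h→(2,4) k→(3,0)
composite: (4 3; 2 0)

Answer: (4 3; 2 0)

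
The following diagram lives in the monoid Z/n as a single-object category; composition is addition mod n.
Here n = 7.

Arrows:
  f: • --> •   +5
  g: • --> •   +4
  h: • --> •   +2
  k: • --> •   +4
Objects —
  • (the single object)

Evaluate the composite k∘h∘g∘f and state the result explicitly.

Answer: +1

Derivation:
  0 +5≡5 +4≡2 +2≡4 +4≡1  (mod 7)
composite: +1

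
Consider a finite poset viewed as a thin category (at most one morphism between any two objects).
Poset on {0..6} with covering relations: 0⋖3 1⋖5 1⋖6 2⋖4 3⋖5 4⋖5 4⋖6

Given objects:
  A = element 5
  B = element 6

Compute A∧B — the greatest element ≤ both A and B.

Lower bounds of A=5 and B=6: {1,2,4}
  maximal lower bounds 1 and 4 are incomparable: neither 1≤4 nor 4≤1
→ no greatest lower bound exists

Answer: NO MEET EXISTS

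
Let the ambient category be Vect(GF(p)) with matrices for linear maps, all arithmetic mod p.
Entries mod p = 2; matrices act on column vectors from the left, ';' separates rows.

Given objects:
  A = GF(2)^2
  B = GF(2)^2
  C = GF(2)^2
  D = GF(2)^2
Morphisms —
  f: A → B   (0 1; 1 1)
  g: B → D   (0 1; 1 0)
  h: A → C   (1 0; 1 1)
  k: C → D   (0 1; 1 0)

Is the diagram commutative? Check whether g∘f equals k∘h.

Path 1 = f;g:
  e0=(1,0) f→(0,1) g→(1,0)
  e1=(0,1) f→(1,1) g→(1,1)
  result₁ = (1 1; 0 1)
Path 2 = h;k:
  e0=(1,0) h→(1,1) k→(1,1)
  e1=(0,1) h→(0,1) k→(1,0)
  result₂ = (1 1; 1 0)
Equal? NO — does not commute

Answer: DOES NOT COMMUTE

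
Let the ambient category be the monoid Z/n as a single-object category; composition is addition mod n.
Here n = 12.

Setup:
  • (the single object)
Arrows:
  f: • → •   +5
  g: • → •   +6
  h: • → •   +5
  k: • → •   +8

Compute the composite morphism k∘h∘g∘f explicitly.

Answer: +0

Derivation:
  0 +5≡5 +6≡11 +5≡4 +8≡0  (mod 12)
⟦path⟧: +0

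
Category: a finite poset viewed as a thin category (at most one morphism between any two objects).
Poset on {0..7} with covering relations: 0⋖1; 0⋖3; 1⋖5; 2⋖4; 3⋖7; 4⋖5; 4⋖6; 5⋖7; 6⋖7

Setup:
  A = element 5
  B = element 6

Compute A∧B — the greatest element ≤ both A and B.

Answer: A∧B = 4

Derivation:
Lower bounds of A=5 and B=6: {2,4}
  2 <= 4
  4 <= 4
glb = 4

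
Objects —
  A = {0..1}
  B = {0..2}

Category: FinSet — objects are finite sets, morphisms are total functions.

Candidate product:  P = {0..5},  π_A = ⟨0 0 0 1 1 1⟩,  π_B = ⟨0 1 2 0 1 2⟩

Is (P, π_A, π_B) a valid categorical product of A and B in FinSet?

|A|·|B| = 2·3 = 6;  |P| = 6
Check the pairing map k ↦ (π_A(k), π_B(k)):
  0 -> (0,0)
  1 -> (0,1)
  2 -> (0,2)
  3 -> (1,0)
  4 -> (1,1)
  5 -> (1,2)
distinct pairs in image: 6 / 6 needed
  → bijection onto A×B; projections well-typed.

Answer: VALID PRODUCT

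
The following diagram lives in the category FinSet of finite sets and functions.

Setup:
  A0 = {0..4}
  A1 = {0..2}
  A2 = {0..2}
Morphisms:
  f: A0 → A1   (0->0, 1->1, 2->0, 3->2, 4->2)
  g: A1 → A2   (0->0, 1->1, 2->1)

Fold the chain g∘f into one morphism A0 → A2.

Answer: (0->0, 1->1, 2->0, 3->1, 4->1)

Work:
  0 f→0 g→0
  1 f→1 g→1
  2 f→0 g→0
  3 f→2 g→1
  4 f→2 g→1
composite: (0->0, 1->1, 2->0, 3->1, 4->1)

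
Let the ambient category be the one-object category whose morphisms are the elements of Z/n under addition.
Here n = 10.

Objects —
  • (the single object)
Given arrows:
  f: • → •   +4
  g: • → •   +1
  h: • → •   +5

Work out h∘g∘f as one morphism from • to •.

  0 +4≡4 +1≡5 +5≡0  (mod 10)
composite: +0

Answer: +0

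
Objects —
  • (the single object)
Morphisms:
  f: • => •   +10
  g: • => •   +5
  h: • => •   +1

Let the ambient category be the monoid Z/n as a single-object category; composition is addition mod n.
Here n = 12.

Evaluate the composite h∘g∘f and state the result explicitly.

Answer: +4

Derivation:
  0 +10≡10 +5≡3 +1≡4  (mod 12)
result: +4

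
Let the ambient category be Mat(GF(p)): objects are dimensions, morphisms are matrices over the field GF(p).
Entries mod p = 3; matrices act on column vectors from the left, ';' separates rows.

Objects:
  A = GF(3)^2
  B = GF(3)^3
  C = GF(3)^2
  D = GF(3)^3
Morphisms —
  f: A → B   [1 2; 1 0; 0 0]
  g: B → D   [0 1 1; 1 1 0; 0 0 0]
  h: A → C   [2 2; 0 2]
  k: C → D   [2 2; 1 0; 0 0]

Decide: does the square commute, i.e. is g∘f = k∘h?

Answer: DOES NOT COMMUTE

Trace:
Path 1 = f;g:
  e0=(1,0) f→(1,1,0) g→(1,2,0)
  e1=(0,1) f→(2,0,0) g→(0,2,0)
  result₁ = [1 0; 2 2; 0 0]
Path 2 = h;k:
  e0=(1,0) h→(2,0) k→(1,2,0)
  e1=(0,1) h→(2,2) k→(2,2,0)
  result₂ = [1 2; 2 2; 0 0]
Equal? distinct morphisms ✗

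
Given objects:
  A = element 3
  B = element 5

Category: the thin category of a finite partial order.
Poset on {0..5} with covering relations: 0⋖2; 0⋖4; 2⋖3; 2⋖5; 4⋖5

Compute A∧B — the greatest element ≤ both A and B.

Common predecessors of 3,5: {0,2}
  0 ≤ 2
  2 ≤ 2
glb = 2

Answer: A∧B = 2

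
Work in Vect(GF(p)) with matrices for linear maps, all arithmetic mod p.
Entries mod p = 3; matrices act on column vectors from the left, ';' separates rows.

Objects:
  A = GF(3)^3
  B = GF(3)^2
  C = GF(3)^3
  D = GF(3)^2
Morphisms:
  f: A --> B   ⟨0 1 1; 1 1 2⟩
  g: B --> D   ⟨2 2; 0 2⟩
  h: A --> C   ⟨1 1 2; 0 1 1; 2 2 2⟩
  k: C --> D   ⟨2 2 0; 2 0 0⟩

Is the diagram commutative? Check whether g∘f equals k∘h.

Along f;g (path 1):
  e0=[1,0,0] f-->[0,1] g-->[2,2]
  e1=[0,1,0] f-->[1,1] g-->[1,2]
  e2=[0,0,1] f-->[1,2] g-->[0,1]
  result₁ = ⟨2 1 0; 2 2 1⟩
Along h;k (path 2):
  e0=[1,0,0] h-->[1,0,2] k-->[2,2]
  e1=[0,1,0] h-->[1,1,2] k-->[1,2]
  e2=[0,0,1] h-->[2,1,2] k-->[0,1]
  result₂ = ⟨2 1 0; 2 2 1⟩
Equal? same morphism ✓

Answer: COMMUTES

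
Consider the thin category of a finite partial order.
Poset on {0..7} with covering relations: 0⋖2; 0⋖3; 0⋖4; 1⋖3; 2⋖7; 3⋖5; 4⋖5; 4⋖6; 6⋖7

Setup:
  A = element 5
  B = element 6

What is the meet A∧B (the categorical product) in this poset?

Common predecessors of 5,6: {0,4}
  0 ≤ 4
  4 ≤ 4
glb = 4

Answer: A∧B = 4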